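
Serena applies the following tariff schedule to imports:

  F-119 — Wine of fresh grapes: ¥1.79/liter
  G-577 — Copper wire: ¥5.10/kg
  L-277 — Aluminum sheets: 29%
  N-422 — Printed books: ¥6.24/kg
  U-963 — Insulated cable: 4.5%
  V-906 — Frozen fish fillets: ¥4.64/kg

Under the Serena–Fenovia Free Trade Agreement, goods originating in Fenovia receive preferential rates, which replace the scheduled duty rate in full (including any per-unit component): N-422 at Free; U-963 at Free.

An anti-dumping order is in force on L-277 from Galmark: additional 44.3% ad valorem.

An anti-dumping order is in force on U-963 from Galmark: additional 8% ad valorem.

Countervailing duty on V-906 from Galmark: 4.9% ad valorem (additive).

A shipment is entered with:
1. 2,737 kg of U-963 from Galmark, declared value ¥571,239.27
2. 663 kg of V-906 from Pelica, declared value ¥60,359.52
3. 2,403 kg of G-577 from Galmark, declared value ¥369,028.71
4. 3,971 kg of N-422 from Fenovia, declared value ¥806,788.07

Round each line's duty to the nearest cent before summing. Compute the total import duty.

Line 1 (U-963, Galmark, 2,737 kg, ¥571,239.27):
Base rate for U-963 is 4.5%.
U-963 has an FTA preferential rate, but origin Galmark is not Fenovia; base rate stands.
Additional duty on U-963 from Galmark: +8%. Applied ad valorem rate: 4.5% + 8% = 12.5%.
Duty = ¥571,239.27 × 12.5% = ¥71,404.91.
Line 2 (V-906, Pelica, 663 kg, ¥60,359.52):
Base rate for V-906 is ¥4.64/kg.
The additional-duty order on V-906 targets Galmark, not Pelica; it does not apply.
Duty = 663 × ¥4.64 = ¥3,076.32.
Line 3 (G-577, Galmark, 2,403 kg, ¥369,028.71):
Base rate for G-577 is ¥5.10/kg.
Duty = 2,403 × ¥5.10 = ¥12,255.30.
Line 4 (N-422, Fenovia, 3,971 kg, ¥806,788.07):
Base rate for N-422 is ¥6.24/kg.
Origin Fenovia qualifies under the Serena–Fenovia agreement and N-422 is covered: preferential rate Free applies instead.
Duty = ¥806,788.07 × 0% = ¥0.00.
Total = ¥71,404.91 + ¥3,076.32 + ¥12,255.30 + ¥0.00 = ¥86,736.53.

¥86,736.53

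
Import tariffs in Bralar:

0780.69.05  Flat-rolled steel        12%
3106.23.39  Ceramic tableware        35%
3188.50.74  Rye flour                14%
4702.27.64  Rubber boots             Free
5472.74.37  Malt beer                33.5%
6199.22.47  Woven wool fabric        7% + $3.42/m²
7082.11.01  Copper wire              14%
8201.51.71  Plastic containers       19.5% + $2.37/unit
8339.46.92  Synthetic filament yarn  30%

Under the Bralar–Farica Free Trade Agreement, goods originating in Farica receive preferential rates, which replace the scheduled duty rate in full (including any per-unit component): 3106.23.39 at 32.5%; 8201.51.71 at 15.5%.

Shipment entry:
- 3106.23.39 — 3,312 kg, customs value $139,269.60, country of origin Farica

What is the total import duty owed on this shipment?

$45,262.62

Line 1 (3106.23.39, Farica, 3,312 kg, $139,269.60):
Base rate for 3106.23.39 is 35%.
Origin Farica qualifies under the Bralar–Farica agreement and 3106.23.39 is covered: preferential rate 32.5% applies instead.
Duty = $139,269.60 × 32.5% = $45,262.62.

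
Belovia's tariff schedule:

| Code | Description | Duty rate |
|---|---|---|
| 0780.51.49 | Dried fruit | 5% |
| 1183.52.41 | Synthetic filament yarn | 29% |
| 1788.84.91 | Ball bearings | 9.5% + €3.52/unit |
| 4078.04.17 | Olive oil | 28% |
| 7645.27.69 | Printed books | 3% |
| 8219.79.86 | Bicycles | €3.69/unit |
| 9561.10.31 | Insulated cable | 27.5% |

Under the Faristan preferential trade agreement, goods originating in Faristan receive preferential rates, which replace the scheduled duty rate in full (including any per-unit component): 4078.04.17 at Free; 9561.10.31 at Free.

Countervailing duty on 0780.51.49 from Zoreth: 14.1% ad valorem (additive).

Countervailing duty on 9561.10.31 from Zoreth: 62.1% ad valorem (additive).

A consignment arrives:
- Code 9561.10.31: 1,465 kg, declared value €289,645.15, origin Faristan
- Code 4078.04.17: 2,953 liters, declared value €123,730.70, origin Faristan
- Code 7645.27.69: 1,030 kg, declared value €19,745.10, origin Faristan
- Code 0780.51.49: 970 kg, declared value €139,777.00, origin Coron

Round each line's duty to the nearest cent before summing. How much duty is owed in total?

€7,581.20

Line 1 (9561.10.31, Faristan, 1,465 kg, €289,645.15):
Base rate for 9561.10.31 is 27.5%.
Origin Faristan qualifies under the Belovia–Faristan agreement and 9561.10.31 is covered: preferential rate Free applies instead.
The additional-duty order on 9561.10.31 targets Zoreth, not Faristan; it does not apply.
Duty = €289,645.15 × 0% = €0.00.
Line 2 (4078.04.17, Faristan, 2,953 liters, €123,730.70):
Base rate for 4078.04.17 is 28%.
Origin Faristan qualifies under the Belovia–Faristan agreement and 4078.04.17 is covered: preferential rate Free applies instead.
Duty = €123,730.70 × 0% = €0.00.
Line 3 (7645.27.69, Faristan, 1,030 kg, €19,745.10):
Base rate for 7645.27.69 is 3%.
Origin Faristan is the FTA partner but 7645.27.69 is not on the preference list; base rate stands.
Duty = €19,745.10 × 3% = €592.35.
Line 4 (0780.51.49, Coron, 970 kg, €139,777.00):
Base rate for 0780.51.49 is 5%.
The additional-duty order on 0780.51.49 targets Zoreth, not Coron; it does not apply.
Duty = €139,777.00 × 5% = €6,988.85.
Total = €0.00 + €0.00 + €592.35 + €6,988.85 = €7,581.20.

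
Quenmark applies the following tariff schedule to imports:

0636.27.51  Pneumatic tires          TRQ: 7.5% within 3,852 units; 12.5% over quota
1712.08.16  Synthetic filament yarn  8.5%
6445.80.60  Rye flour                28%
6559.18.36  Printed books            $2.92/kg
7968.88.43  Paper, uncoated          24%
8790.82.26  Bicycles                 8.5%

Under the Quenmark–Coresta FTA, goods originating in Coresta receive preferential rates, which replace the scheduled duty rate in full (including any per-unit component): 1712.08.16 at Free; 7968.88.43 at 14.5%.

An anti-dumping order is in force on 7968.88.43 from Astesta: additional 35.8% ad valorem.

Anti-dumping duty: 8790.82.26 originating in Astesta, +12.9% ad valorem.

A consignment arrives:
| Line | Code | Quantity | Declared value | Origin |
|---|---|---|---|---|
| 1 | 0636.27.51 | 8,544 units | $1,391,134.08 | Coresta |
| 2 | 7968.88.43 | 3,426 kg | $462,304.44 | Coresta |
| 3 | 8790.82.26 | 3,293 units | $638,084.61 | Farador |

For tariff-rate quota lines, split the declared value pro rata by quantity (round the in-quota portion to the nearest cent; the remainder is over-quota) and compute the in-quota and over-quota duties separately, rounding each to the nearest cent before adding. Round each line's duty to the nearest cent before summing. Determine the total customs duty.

$263,803.96

Line 1 (0636.27.51, Coresta, 8,544 units, $1,391,134.08):
Code 0636.27.51 is under a tariff-rate quota (threshold 3,852 units). In-quota: 3,852 units at 7.5%; over-quota: 4,692 units at 12.5%.
Pro-rata value split: in-quota = $1,391,134.08 × 3,852/8,544 = $627,182.64; over-quota = $1,391,134.08 − $627,182.64 = $763,951.44.
In-quota duty = $627,182.64 × 7.5% = $47,038.70. Over-quota duty = $763,951.44 × 12.5% = $95,493.93.
Line duty = $47,038.70 + $95,493.93 = $142,532.63.
Line 2 (7968.88.43, Coresta, 3,426 kg, $462,304.44):
Base rate for 7968.88.43 is 24%.
Origin Coresta qualifies under the Quenmark–Coresta agreement and 7968.88.43 is covered: preferential rate 14.5% applies instead.
The additional-duty order on 7968.88.43 targets Astesta, not Coresta; it does not apply.
Duty = $462,304.44 × 14.5% = $67,034.14.
Line 3 (8790.82.26, Farador, 3,293 units, $638,084.61):
Base rate for 8790.82.26 is 8.5%.
The additional-duty order on 8790.82.26 targets Astesta, not Farador; it does not apply.
Duty = $638,084.61 × 8.5% = $54,237.19.
Total = $142,532.63 + $67,034.14 + $54,237.19 = $263,803.96.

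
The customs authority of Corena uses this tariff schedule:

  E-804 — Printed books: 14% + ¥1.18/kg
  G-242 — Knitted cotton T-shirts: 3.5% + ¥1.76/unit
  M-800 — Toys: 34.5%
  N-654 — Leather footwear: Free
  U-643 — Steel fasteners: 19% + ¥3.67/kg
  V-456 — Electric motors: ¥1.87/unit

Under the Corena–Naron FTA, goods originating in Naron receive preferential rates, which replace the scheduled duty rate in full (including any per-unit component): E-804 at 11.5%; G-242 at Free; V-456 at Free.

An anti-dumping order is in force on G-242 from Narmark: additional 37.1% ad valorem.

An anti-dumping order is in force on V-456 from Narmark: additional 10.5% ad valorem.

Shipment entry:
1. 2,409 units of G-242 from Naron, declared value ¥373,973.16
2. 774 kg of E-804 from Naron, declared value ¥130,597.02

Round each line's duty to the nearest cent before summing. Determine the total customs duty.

Line 1 (G-242, Naron, 2,409 units, ¥373,973.16):
Base rate for G-242 is 3.5% + ¥1.76/unit.
Origin Naron qualifies under the Corena–Naron agreement and G-242 is covered: preferential rate Free applies instead.
The additional-duty order on G-242 targets Narmark, not Naron; it does not apply.
Duty = ¥373,973.16 × 0% = ¥0.00.
Line 2 (E-804, Naron, 774 kg, ¥130,597.02):
Base rate for E-804 is 14% + ¥1.18/kg.
Origin Naron qualifies under the Corena–Naron agreement and E-804 is covered: preferential rate 11.5% applies instead.
Duty = ¥130,597.02 × 11.5% = ¥15,018.66.
Total = ¥0.00 + ¥15,018.66 = ¥15,018.66.

¥15,018.66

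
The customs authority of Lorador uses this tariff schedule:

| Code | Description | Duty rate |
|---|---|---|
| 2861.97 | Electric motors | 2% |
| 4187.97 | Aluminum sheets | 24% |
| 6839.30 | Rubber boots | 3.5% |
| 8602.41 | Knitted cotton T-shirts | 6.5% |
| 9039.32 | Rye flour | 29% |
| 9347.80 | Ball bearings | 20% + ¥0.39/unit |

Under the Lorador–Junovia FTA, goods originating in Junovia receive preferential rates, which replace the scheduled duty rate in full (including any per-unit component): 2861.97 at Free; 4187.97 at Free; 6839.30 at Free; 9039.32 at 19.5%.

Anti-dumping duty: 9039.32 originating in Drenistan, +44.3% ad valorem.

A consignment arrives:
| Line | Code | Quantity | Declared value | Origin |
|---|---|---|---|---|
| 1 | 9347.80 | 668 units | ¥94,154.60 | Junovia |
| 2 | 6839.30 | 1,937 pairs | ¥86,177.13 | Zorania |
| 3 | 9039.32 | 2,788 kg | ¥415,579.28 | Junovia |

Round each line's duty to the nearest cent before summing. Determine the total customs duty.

¥103,145.60

Line 1 (9347.80, Junovia, 668 units, ¥94,154.60):
Base rate for 9347.80 is 20% + ¥0.39/unit.
Origin Junovia is the FTA partner but 9347.80 is not on the preference list; base rate stands.
Duty = ¥94,154.60 × 20% + 668 × ¥0.39 = ¥19,091.44.
Line 2 (6839.30, Zorania, 1,937 pairs, ¥86,177.13):
Base rate for 6839.30 is 3.5%.
6839.30 has an FTA preferential rate, but origin Zorania is not Junovia; base rate stands.
Duty = ¥86,177.13 × 3.5% = ¥3,016.20.
Line 3 (9039.32, Junovia, 2,788 kg, ¥415,579.28):
Base rate for 9039.32 is 29%.
Origin Junovia qualifies under the Lorador–Junovia agreement and 9039.32 is covered: preferential rate 19.5% applies instead.
The additional-duty order on 9039.32 targets Drenistan, not Junovia; it does not apply.
Duty = ¥415,579.28 × 19.5% = ¥81,037.96.
Total = ¥19,091.44 + ¥3,016.20 + ¥81,037.96 = ¥103,145.60.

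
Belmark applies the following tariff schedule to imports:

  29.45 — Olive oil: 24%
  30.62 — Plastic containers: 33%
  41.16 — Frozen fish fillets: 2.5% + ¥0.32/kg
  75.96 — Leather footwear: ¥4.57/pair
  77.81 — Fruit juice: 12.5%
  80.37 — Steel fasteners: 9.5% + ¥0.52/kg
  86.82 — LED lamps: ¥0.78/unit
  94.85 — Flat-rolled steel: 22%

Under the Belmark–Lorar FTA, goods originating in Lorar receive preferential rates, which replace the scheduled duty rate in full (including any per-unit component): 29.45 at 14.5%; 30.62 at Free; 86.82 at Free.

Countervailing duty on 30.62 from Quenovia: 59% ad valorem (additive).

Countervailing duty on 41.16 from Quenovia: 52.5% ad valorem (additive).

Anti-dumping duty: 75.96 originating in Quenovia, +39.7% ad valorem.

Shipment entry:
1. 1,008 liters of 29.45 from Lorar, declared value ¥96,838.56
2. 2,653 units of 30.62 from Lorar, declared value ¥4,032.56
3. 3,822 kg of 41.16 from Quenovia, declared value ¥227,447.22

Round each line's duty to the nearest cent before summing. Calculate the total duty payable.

¥140,360.60

Line 1 (29.45, Lorar, 1,008 liters, ¥96,838.56):
Base rate for 29.45 is 24%.
Origin Lorar qualifies under the Belmark–Lorar agreement and 29.45 is covered: preferential rate 14.5% applies instead.
Duty = ¥96,838.56 × 14.5% = ¥14,041.59.
Line 2 (30.62, Lorar, 2,653 units, ¥4,032.56):
Base rate for 30.62 is 33%.
Origin Lorar qualifies under the Belmark–Lorar agreement and 30.62 is covered: preferential rate Free applies instead.
The additional-duty order on 30.62 targets Quenovia, not Lorar; it does not apply.
Duty = ¥4,032.56 × 0% = ¥0.00.
Line 3 (41.16, Quenovia, 3,822 kg, ¥227,447.22):
Base rate for 41.16 is 2.5% + ¥0.32/kg.
Additional duty on 41.16 from Quenovia: +52.5%. Applied ad valorem rate: 2.5% + 52.5% = 55%.
Duty = ¥227,447.22 × 55% + 3,822 × ¥0.32 = ¥126,319.01.
Total = ¥14,041.59 + ¥0.00 + ¥126,319.01 = ¥140,360.60.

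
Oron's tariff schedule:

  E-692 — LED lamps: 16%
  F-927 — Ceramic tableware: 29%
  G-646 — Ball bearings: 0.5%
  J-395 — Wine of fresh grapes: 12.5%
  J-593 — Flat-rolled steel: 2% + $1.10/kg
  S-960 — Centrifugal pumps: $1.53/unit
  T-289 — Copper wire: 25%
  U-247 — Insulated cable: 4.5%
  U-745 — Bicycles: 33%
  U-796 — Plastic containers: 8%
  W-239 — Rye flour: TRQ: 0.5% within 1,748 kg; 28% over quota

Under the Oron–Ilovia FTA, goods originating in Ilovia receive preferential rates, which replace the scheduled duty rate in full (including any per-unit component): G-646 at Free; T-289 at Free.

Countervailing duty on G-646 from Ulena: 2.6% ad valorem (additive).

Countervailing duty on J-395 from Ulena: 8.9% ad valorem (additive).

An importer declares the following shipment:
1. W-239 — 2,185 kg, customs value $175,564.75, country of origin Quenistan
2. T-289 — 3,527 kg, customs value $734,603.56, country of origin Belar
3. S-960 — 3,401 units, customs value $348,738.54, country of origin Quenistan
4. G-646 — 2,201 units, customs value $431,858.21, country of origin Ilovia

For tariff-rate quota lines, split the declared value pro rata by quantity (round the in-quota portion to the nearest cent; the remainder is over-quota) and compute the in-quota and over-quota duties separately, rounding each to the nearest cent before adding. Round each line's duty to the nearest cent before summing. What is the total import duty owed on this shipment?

$199,388.31

Line 1 (W-239, Quenistan, 2,185 kg, $175,564.75):
Code W-239 is under a tariff-rate quota (threshold 1,748 kg). In-quota: 1,748 kg at 0.5%; over-quota: 437 kg at 28%.
Pro-rata value split: in-quota = $175,564.75 × 1,748/2,185 = $140,451.80; over-quota = $175,564.75 − $140,451.80 = $35,112.95.
In-quota duty = $140,451.80 × 0.5% = $702.26. Over-quota duty = $35,112.95 × 28% = $9,831.63.
Line duty = $702.26 + $9,831.63 = $10,533.89.
Line 2 (T-289, Belar, 3,527 kg, $734,603.56):
Base rate for T-289 is 25%.
T-289 has an FTA preferential rate, but origin Belar is not Ilovia; base rate stands.
Duty = $734,603.56 × 25% = $183,650.89.
Line 3 (S-960, Quenistan, 3,401 units, $348,738.54):
Base rate for S-960 is $1.53/unit.
Duty = 3,401 × $1.53 = $5,203.53.
Line 4 (G-646, Ilovia, 2,201 units, $431,858.21):
Base rate for G-646 is 0.5%.
Origin Ilovia qualifies under the Oron–Ilovia agreement and G-646 is covered: preferential rate Free applies instead.
The additional-duty order on G-646 targets Ulena, not Ilovia; it does not apply.
Duty = $431,858.21 × 0% = $0.00.
Total = $10,533.89 + $183,650.89 + $5,203.53 + $0.00 = $199,388.31.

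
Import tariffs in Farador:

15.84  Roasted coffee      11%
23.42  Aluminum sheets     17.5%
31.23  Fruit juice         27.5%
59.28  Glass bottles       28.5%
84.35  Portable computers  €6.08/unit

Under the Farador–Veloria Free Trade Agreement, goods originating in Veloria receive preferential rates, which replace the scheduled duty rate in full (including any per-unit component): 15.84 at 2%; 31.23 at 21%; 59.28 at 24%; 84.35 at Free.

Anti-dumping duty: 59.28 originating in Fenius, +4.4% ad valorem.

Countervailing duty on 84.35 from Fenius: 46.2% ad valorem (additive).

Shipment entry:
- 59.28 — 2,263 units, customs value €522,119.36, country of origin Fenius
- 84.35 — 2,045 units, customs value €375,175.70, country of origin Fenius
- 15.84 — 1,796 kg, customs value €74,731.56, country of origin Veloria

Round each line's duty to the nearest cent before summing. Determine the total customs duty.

Line 1 (59.28, Fenius, 2,263 units, €522,119.36):
Base rate for 59.28 is 28.5%.
59.28 has an FTA preferential rate, but origin Fenius is not Veloria; base rate stands.
Additional duty on 59.28 from Fenius: +4.4%. Applied ad valorem rate: 28.5% + 4.4% = 32.9%.
Duty = €522,119.36 × 32.9% = €171,777.27.
Line 2 (84.35, Fenius, 2,045 units, €375,175.70):
Base rate for 84.35 is €6.08/unit.
84.35 has an FTA preferential rate, but origin Fenius is not Veloria; base rate stands.
Additional duty on 84.35 from Fenius: +46.2% ad valorem. Applied ad valorem rate = 46.2%.
Duty = €375,175.70 × 46.2% + 2,045 × €6.08 = €185,764.77.
Line 3 (15.84, Veloria, 1,796 kg, €74,731.56):
Base rate for 15.84 is 11%.
Origin Veloria qualifies under the Farador–Veloria agreement and 15.84 is covered: preferential rate 2% applies instead.
Duty = €74,731.56 × 2% = €1,494.63.
Total = €171,777.27 + €185,764.77 + €1,494.63 = €359,036.67.

€359,036.67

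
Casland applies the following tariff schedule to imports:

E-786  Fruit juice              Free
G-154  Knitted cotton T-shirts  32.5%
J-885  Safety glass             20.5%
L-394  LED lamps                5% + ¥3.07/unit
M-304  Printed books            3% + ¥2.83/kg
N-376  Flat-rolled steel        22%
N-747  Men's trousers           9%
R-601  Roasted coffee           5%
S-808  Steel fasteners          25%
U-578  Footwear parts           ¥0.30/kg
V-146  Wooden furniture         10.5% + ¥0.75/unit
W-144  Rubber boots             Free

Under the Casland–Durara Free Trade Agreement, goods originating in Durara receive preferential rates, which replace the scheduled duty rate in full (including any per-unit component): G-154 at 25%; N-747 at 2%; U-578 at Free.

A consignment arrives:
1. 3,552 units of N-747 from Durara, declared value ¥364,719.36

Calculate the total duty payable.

Line 1 (N-747, Durara, 3,552 units, ¥364,719.36):
Base rate for N-747 is 9%.
Origin Durara qualifies under the Casland–Durara agreement and N-747 is covered: preferential rate 2% applies instead.
Duty = ¥364,719.36 × 2% = ¥7,294.39.

¥7,294.39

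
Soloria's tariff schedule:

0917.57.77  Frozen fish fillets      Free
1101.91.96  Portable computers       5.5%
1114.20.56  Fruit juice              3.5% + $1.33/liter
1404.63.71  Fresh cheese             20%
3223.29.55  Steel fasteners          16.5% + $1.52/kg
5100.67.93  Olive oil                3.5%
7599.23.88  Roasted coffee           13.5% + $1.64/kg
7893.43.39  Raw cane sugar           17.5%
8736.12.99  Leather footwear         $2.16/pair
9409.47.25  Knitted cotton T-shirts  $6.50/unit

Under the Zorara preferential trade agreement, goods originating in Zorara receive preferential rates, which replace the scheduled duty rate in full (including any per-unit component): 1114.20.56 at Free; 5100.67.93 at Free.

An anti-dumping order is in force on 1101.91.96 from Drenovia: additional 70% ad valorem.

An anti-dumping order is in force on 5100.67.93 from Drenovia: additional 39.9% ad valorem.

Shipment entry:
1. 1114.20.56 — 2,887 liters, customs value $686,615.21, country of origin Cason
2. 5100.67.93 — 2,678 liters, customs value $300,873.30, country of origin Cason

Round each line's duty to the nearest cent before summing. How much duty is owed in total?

Line 1 (1114.20.56, Cason, 2,887 liters, $686,615.21):
Base rate for 1114.20.56 is 3.5% + $1.33/liter.
1114.20.56 has an FTA preferential rate, but origin Cason is not Zorara; base rate stands.
Duty = $686,615.21 × 3.5% + 2,887 × $1.33 = $27,871.24.
Line 2 (5100.67.93, Cason, 2,678 liters, $300,873.30):
Base rate for 5100.67.93 is 3.5%.
5100.67.93 has an FTA preferential rate, but origin Cason is not Zorara; base rate stands.
The additional-duty order on 5100.67.93 targets Drenovia, not Cason; it does not apply.
Duty = $300,873.30 × 3.5% = $10,530.57.
Total = $27,871.24 + $10,530.57 = $38,401.81.

$38,401.81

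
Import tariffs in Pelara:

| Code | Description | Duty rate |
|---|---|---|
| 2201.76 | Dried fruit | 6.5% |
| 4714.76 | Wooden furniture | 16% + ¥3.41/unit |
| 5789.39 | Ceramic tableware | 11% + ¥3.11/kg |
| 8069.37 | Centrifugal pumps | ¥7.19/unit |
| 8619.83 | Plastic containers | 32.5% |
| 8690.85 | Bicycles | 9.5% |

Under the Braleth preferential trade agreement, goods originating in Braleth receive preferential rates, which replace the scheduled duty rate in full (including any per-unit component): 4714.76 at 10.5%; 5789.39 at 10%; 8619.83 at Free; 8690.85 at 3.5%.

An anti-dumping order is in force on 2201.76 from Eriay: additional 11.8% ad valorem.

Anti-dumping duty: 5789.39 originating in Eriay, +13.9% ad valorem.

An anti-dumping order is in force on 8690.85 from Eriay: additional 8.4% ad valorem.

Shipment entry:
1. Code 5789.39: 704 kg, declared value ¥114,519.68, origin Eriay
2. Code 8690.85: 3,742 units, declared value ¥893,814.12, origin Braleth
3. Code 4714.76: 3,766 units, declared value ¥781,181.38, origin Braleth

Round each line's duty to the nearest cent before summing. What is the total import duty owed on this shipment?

Line 1 (5789.39, Eriay, 704 kg, ¥114,519.68):
Base rate for 5789.39 is 11% + ¥3.11/kg.
5789.39 has an FTA preferential rate, but origin Eriay is not Braleth; base rate stands.
Additional duty on 5789.39 from Eriay: +13.9%. Applied ad valorem rate: 11% + 13.9% = 24.9%.
Duty = ¥114,519.68 × 24.9% + 704 × ¥3.11 = ¥30,704.84.
Line 2 (8690.85, Braleth, 3,742 units, ¥893,814.12):
Base rate for 8690.85 is 9.5%.
Origin Braleth qualifies under the Pelara–Braleth agreement and 8690.85 is covered: preferential rate 3.5% applies instead.
The additional-duty order on 8690.85 targets Eriay, not Braleth; it does not apply.
Duty = ¥893,814.12 × 3.5% = ¥31,283.49.
Line 3 (4714.76, Braleth, 3,766 units, ¥781,181.38):
Base rate for 4714.76 is 16% + ¥3.41/unit.
Origin Braleth qualifies under the Pelara–Braleth agreement and 4714.76 is covered: preferential rate 10.5% applies instead.
Duty = ¥781,181.38 × 10.5% = ¥82,024.04.
Total = ¥30,704.84 + ¥31,283.49 + ¥82,024.04 = ¥144,012.37.

¥144,012.37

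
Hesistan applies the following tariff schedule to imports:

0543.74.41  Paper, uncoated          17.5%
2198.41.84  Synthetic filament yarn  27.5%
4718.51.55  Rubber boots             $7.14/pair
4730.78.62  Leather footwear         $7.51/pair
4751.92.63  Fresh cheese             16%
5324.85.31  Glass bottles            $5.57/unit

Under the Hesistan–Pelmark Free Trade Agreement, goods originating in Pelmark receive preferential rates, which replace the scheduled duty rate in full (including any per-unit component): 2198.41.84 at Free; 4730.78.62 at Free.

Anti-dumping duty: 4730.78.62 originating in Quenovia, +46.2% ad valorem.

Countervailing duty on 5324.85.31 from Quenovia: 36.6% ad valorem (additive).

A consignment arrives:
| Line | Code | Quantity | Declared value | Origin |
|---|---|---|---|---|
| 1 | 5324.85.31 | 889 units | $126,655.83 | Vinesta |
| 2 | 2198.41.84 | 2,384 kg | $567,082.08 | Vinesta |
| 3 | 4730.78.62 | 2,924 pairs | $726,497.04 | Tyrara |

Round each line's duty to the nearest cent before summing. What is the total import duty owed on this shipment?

Line 1 (5324.85.31, Vinesta, 889 units, $126,655.83):
Base rate for 5324.85.31 is $5.57/unit.
The additional-duty order on 5324.85.31 targets Quenovia, not Vinesta; it does not apply.
Duty = 889 × $5.57 = $4,951.73.
Line 2 (2198.41.84, Vinesta, 2,384 kg, $567,082.08):
Base rate for 2198.41.84 is 27.5%.
2198.41.84 has an FTA preferential rate, but origin Vinesta is not Pelmark; base rate stands.
Duty = $567,082.08 × 27.5% = $155,947.57.
Line 3 (4730.78.62, Tyrara, 2,924 pairs, $726,497.04):
Base rate for 4730.78.62 is $7.51/pair.
4730.78.62 has an FTA preferential rate, but origin Tyrara is not Pelmark; base rate stands.
The additional-duty order on 4730.78.62 targets Quenovia, not Tyrara; it does not apply.
Duty = 2,924 × $7.51 = $21,959.24.
Total = $4,951.73 + $155,947.57 + $21,959.24 = $182,858.54.

$182,858.54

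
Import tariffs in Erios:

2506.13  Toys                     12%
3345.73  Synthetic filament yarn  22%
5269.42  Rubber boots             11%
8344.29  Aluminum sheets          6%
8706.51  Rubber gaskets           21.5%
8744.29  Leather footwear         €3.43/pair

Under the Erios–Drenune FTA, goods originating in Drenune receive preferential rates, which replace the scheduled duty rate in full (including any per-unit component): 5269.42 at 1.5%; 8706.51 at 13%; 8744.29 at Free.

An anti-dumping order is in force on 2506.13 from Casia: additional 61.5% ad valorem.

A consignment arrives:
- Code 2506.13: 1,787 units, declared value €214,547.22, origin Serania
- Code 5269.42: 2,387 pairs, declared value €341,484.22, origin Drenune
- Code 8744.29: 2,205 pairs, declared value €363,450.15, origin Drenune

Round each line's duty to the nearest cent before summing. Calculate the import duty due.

€30,867.93

Line 1 (2506.13, Serania, 1,787 units, €214,547.22):
Base rate for 2506.13 is 12%.
The additional-duty order on 2506.13 targets Casia, not Serania; it does not apply.
Duty = €214,547.22 × 12% = €25,745.67.
Line 2 (5269.42, Drenune, 2,387 pairs, €341,484.22):
Base rate for 5269.42 is 11%.
Origin Drenune qualifies under the Erios–Drenune agreement and 5269.42 is covered: preferential rate 1.5% applies instead.
Duty = €341,484.22 × 1.5% = €5,122.26.
Line 3 (8744.29, Drenune, 2,205 pairs, €363,450.15):
Base rate for 8744.29 is €3.43/pair.
Origin Drenune qualifies under the Erios–Drenune agreement and 8744.29 is covered: preferential rate Free applies instead.
Duty = €363,450.15 × 0% = €0.00.
Total = €25,745.67 + €5,122.26 + €0.00 = €30,867.93.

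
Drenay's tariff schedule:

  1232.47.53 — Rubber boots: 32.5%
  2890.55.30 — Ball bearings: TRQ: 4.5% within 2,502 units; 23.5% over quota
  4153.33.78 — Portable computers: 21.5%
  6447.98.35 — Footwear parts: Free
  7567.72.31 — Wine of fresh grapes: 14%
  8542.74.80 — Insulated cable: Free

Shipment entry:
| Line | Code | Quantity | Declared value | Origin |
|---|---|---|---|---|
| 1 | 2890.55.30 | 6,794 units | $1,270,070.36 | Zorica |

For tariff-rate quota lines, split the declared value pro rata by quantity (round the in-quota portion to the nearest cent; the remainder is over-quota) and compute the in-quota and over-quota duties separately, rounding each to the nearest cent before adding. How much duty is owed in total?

Line 1 (2890.55.30, Zorica, 6,794 units, $1,270,070.36):
Code 2890.55.30 is under a tariff-rate quota (threshold 2,502 units). In-quota: 2,502 units at 4.5%; over-quota: 4,292 units at 23.5%.
Pro-rata value split: in-quota = $1,270,070.36 × 2,502/6,794 = $467,723.88; over-quota = $1,270,070.36 − $467,723.88 = $802,346.48.
In-quota duty = $467,723.88 × 4.5% = $21,047.57. Over-quota duty = $802,346.48 × 23.5% = $188,551.42.
Line duty = $21,047.57 + $188,551.42 = $209,598.99.

$209,598.99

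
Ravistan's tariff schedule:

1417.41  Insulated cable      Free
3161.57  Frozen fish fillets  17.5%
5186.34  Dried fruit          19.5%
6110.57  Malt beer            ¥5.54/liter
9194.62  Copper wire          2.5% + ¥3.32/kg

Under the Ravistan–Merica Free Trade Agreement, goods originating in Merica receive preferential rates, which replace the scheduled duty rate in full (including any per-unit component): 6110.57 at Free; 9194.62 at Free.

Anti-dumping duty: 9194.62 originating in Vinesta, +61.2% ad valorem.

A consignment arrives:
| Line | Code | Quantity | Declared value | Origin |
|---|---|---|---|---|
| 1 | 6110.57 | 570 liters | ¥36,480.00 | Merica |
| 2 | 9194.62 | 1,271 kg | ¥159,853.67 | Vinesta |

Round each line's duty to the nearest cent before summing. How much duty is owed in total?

¥106,046.51

Line 1 (6110.57, Merica, 570 liters, ¥36,480.00):
Base rate for 6110.57 is ¥5.54/liter.
Origin Merica qualifies under the Ravistan–Merica agreement and 6110.57 is covered: preferential rate Free applies instead.
Duty = ¥36,480.00 × 0% = ¥0.00.
Line 2 (9194.62, Vinesta, 1,271 kg, ¥159,853.67):
Base rate for 9194.62 is 2.5% + ¥3.32/kg.
9194.62 has an FTA preferential rate, but origin Vinesta is not Merica; base rate stands.
Additional duty on 9194.62 from Vinesta: +61.2%. Applied ad valorem rate: 2.5% + 61.2% = 63.7%.
Duty = ¥159,853.67 × 63.7% + 1,271 × ¥3.32 = ¥106,046.51.
Total = ¥0.00 + ¥106,046.51 = ¥106,046.51.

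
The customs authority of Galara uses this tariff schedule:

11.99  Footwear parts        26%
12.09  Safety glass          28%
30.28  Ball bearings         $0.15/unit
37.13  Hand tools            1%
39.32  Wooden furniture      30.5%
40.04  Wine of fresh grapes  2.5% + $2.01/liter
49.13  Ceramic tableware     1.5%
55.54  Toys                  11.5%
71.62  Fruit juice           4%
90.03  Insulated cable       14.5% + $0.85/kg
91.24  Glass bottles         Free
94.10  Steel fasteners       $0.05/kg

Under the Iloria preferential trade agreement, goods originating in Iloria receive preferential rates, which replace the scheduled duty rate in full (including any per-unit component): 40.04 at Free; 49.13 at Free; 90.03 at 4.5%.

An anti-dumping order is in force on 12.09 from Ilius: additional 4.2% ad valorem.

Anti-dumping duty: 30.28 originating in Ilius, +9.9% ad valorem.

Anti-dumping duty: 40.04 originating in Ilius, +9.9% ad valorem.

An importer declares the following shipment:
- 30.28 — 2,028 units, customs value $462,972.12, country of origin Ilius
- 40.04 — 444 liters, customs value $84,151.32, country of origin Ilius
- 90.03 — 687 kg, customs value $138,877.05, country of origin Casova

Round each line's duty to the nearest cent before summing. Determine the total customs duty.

Line 1 (30.28, Ilius, 2,028 units, $462,972.12):
Base rate for 30.28 is $0.15/unit.
Additional duty on 30.28 from Ilius: +9.9% ad valorem. Applied ad valorem rate = 9.9%.
Duty = $462,972.12 × 9.9% + 2,028 × $0.15 = $46,138.44.
Line 2 (40.04, Ilius, 444 liters, $84,151.32):
Base rate for 40.04 is 2.5% + $2.01/liter.
40.04 has an FTA preferential rate, but origin Ilius is not Iloria; base rate stands.
Additional duty on 40.04 from Ilius: +9.9%. Applied ad valorem rate: 2.5% + 9.9% = 12.4%.
Duty = $84,151.32 × 12.4% + 444 × $2.01 = $11,327.20.
Line 3 (90.03, Casova, 687 kg, $138,877.05):
Base rate for 90.03 is 14.5% + $0.85/kg.
90.03 has an FTA preferential rate, but origin Casova is not Iloria; base rate stands.
Duty = $138,877.05 × 14.5% + 687 × $0.85 = $20,721.12.
Total = $46,138.44 + $11,327.20 + $20,721.12 = $78,186.76.

$78,186.76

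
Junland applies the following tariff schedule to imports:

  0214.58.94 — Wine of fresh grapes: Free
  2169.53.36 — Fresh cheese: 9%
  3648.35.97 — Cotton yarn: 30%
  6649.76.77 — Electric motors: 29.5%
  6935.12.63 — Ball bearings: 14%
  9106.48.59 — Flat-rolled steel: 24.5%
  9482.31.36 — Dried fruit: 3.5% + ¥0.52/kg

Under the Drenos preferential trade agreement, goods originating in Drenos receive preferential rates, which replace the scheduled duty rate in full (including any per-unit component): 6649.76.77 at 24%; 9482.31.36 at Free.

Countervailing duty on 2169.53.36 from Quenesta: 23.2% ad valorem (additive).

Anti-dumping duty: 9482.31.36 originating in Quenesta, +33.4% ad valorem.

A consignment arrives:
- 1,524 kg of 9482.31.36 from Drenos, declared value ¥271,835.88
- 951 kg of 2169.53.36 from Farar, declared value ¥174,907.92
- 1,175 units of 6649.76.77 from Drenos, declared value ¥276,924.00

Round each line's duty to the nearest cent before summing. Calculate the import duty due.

¥82,203.47

Line 1 (9482.31.36, Drenos, 1,524 kg, ¥271,835.88):
Base rate for 9482.31.36 is 3.5% + ¥0.52/kg.
Origin Drenos qualifies under the Junland–Drenos agreement and 9482.31.36 is covered: preferential rate Free applies instead.
The additional-duty order on 9482.31.36 targets Quenesta, not Drenos; it does not apply.
Duty = ¥271,835.88 × 0% = ¥0.00.
Line 2 (2169.53.36, Farar, 951 kg, ¥174,907.92):
Base rate for 2169.53.36 is 9%.
The additional-duty order on 2169.53.36 targets Quenesta, not Farar; it does not apply.
Duty = ¥174,907.92 × 9% = ¥15,741.71.
Line 3 (6649.76.77, Drenos, 1,175 units, ¥276,924.00):
Base rate for 6649.76.77 is 29.5%.
Origin Drenos qualifies under the Junland–Drenos agreement and 6649.76.77 is covered: preferential rate 24% applies instead.
Duty = ¥276,924.00 × 24% = ¥66,461.76.
Total = ¥0.00 + ¥15,741.71 + ¥66,461.76 = ¥82,203.47.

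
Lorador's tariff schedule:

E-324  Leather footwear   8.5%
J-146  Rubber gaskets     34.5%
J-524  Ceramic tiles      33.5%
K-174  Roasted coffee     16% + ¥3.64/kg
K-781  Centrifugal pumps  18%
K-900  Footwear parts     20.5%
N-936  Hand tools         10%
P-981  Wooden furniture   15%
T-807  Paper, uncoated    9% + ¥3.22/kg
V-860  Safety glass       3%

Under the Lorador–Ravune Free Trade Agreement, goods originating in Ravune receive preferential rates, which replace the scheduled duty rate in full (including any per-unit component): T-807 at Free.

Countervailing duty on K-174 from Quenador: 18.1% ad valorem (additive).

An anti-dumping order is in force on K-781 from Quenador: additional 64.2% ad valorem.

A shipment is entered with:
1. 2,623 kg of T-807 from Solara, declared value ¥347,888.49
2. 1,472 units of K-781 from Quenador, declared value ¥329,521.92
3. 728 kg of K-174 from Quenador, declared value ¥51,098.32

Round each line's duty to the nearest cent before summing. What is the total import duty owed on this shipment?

¥330,697.49

Line 1 (T-807, Solara, 2,623 kg, ¥347,888.49):
Base rate for T-807 is 9% + ¥3.22/kg.
T-807 has an FTA preferential rate, but origin Solara is not Ravune; base rate stands.
Duty = ¥347,888.49 × 9% + 2,623 × ¥3.22 = ¥39,756.02.
Line 2 (K-781, Quenador, 1,472 units, ¥329,521.92):
Base rate for K-781 is 18%.
Additional duty on K-781 from Quenador: +64.2%. Applied ad valorem rate: 18% + 64.2% = 82.2%.
Duty = ¥329,521.92 × 82.2% = ¥270,867.02.
Line 3 (K-174, Quenador, 728 kg, ¥51,098.32):
Base rate for K-174 is 16% + ¥3.64/kg.
Additional duty on K-174 from Quenador: +18.1%. Applied ad valorem rate: 16% + 18.1% = 34.1%.
Duty = ¥51,098.32 × 34.1% + 728 × ¥3.64 = ¥20,074.45.
Total = ¥39,756.02 + ¥270,867.02 + ¥20,074.45 = ¥330,697.49.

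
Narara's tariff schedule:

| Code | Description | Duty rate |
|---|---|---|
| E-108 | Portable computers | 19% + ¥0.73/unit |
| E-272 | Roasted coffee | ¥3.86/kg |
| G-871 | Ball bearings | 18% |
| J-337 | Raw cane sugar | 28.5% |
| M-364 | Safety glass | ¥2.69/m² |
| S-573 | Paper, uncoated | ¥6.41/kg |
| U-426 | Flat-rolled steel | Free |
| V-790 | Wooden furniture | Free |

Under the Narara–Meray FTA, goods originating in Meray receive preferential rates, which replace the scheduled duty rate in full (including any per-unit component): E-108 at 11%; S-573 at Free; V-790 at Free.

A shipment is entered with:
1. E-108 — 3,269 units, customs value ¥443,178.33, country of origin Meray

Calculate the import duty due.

¥48,749.62

Line 1 (E-108, Meray, 3,269 units, ¥443,178.33):
Base rate for E-108 is 19% + ¥0.73/unit.
Origin Meray qualifies under the Narara–Meray agreement and E-108 is covered: preferential rate 11% applies instead.
Duty = ¥443,178.33 × 11% = ¥48,749.62.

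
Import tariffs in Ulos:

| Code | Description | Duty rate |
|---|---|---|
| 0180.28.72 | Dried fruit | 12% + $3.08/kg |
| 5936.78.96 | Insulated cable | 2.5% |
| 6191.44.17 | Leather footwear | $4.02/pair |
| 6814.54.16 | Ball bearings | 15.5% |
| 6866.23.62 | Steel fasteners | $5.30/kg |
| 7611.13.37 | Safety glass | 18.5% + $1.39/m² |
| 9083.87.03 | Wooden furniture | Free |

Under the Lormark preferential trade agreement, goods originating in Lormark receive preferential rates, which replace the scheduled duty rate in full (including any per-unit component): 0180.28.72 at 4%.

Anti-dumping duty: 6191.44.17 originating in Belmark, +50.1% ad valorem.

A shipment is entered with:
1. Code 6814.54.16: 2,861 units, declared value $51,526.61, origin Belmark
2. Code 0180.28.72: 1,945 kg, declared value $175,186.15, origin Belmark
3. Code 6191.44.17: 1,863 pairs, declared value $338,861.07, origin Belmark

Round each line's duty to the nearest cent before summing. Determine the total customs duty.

Line 1 (6814.54.16, Belmark, 2,861 units, $51,526.61):
Base rate for 6814.54.16 is 15.5%.
Duty = $51,526.61 × 15.5% = $7,986.62.
Line 2 (0180.28.72, Belmark, 1,945 kg, $175,186.15):
Base rate for 0180.28.72 is 12% + $3.08/kg.
0180.28.72 has an FTA preferential rate, but origin Belmark is not Lormark; base rate stands.
Duty = $175,186.15 × 12% + 1,945 × $3.08 = $27,012.94.
Line 3 (6191.44.17, Belmark, 1,863 pairs, $338,861.07):
Base rate for 6191.44.17 is $4.02/pair.
Additional duty on 6191.44.17 from Belmark: +50.1% ad valorem. Applied ad valorem rate = 50.1%.
Duty = $338,861.07 × 50.1% + 1,863 × $4.02 = $177,258.66.
Total = $7,986.62 + $27,012.94 + $177,258.66 = $212,258.22.

$212,258.22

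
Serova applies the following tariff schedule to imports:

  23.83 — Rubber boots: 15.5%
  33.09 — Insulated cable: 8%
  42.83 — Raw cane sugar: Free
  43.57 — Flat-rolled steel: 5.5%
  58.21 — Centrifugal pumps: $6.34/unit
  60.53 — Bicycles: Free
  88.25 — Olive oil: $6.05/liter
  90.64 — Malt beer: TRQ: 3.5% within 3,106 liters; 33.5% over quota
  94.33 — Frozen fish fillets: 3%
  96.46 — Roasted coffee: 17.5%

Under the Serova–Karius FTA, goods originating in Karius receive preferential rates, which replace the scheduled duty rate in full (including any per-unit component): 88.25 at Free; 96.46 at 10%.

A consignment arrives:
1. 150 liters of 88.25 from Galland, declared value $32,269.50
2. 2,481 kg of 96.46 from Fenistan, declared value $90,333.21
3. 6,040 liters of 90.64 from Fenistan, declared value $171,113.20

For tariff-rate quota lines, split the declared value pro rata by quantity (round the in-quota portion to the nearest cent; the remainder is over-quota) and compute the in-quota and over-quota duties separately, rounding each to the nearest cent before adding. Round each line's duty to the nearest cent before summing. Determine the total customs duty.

Line 1 (88.25, Galland, 150 liters, $32,269.50):
Base rate for 88.25 is $6.05/liter.
88.25 has an FTA preferential rate, but origin Galland is not Karius; base rate stands.
Duty = 150 × $6.05 = $907.50.
Line 2 (96.46, Fenistan, 2,481 kg, $90,333.21):
Base rate for 96.46 is 17.5%.
96.46 has an FTA preferential rate, but origin Fenistan is not Karius; base rate stands.
Duty = $90,333.21 × 17.5% = $15,808.31.
Line 3 (90.64, Fenistan, 6,040 liters, $171,113.20):
Code 90.64 is under a tariff-rate quota (threshold 3,106 liters). In-quota: 3,106 liters at 3.5%; over-quota: 2,934 liters at 33.5%.
Pro-rata value split: in-quota = $171,113.20 × 3,106/6,040 = $87,992.98; over-quota = $171,113.20 − $87,992.98 = $83,120.22.
In-quota duty = $87,992.98 × 3.5% = $3,079.75. Over-quota duty = $83,120.22 × 33.5% = $27,845.27.
Line duty = $3,079.75 + $27,845.27 = $30,925.02.
Total = $907.50 + $15,808.31 + $30,925.02 = $47,640.83.

$47,640.83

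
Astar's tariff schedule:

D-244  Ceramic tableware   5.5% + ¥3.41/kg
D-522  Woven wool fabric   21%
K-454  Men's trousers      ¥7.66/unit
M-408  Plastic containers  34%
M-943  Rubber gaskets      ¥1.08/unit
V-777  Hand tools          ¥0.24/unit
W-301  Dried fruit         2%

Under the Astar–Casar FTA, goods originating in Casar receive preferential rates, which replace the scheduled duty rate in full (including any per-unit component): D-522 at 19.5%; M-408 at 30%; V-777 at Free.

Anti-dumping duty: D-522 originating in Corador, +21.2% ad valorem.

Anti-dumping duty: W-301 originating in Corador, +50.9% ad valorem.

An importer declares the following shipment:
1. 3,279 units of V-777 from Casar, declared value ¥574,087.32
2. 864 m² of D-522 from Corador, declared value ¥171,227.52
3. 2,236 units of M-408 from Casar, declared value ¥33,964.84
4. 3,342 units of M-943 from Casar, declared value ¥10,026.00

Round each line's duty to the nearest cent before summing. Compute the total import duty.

¥86,056.82

Line 1 (V-777, Casar, 3,279 units, ¥574,087.32):
Base rate for V-777 is ¥0.24/unit.
Origin Casar qualifies under the Astar–Casar agreement and V-777 is covered: preferential rate Free applies instead.
Duty = ¥574,087.32 × 0% = ¥0.00.
Line 2 (D-522, Corador, 864 m², ¥171,227.52):
Base rate for D-522 is 21%.
D-522 has an FTA preferential rate, but origin Corador is not Casar; base rate stands.
Additional duty on D-522 from Corador: +21.2%. Applied ad valorem rate: 21% + 21.2% = 42.2%.
Duty = ¥171,227.52 × 42.2% = ¥72,258.01.
Line 3 (M-408, Casar, 2,236 units, ¥33,964.84):
Base rate for M-408 is 34%.
Origin Casar qualifies under the Astar–Casar agreement and M-408 is covered: preferential rate 30% applies instead.
Duty = ¥33,964.84 × 30% = ¥10,189.45.
Line 4 (M-943, Casar, 3,342 units, ¥10,026.00):
Base rate for M-943 is ¥1.08/unit.
Origin Casar is the FTA partner but M-943 is not on the preference list; base rate stands.
Duty = 3,342 × ¥1.08 = ¥3,609.36.
Total = ¥0.00 + ¥72,258.01 + ¥10,189.45 + ¥3,609.36 = ¥86,056.82.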